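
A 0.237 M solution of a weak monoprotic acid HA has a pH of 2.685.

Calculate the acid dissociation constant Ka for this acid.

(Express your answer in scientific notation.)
K_a = 1.82e-05

[H⁺] = 10^(−pH) = 10^(−2.685) = 2.065e-03 M. For HA ⇌ H⁺ + A⁻, Ka = x²/(C − x) = (2.065e-03)²/(0.237 − 2.065e-03) = 1.82e-05.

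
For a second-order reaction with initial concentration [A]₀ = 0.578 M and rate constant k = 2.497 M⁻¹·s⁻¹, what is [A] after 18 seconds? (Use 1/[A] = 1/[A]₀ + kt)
0.0214 M

1/[A] = 1/[A]₀ + k·t = 1/0.578 + (2.497)·(18) = 1.7301 + 44.9460 = 46.6761
[A] = 1/46.6761 = 0.0214 M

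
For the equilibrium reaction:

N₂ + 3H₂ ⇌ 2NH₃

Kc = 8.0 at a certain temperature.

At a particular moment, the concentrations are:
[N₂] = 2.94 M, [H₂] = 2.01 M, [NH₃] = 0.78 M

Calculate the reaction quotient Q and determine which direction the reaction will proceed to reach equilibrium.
Q = 0.025, Q < K, reaction proceeds forward (toward products)

Q = ([NH₃]^2) / ([N₂] × [H₂]^3)
  = ((0.78)^2) / ((2.94)·(2.01)^3) = 0.6084/23.875 = 0.02548
Since Q = 0.02548 < Kc = 8.0, the reaction proceeds forward (toward products) to reach equilibrium.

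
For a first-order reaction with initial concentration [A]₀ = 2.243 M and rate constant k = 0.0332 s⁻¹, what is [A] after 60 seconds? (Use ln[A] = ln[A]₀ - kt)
0.3060 M

ln[A] = ln[A]₀ - k·t = ln(2.243) - (0.0332)·(60) = 0.8078 - 1.9920 = -1.1842
[A] = e^(-1.1842) = 0.3060 M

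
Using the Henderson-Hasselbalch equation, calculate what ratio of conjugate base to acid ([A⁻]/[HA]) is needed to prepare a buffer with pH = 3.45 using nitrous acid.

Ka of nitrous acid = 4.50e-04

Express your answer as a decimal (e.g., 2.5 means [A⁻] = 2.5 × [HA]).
[A⁻]/[HA] = 1.268

pKa = −log(4.50e-04) = 3.3468. pH = pKa + log([A⁻]/[HA]). 3.45 = 3.3468 + log(ratio). log(ratio) = 3.45 − 3.3468 = 0.1032. ratio = 10^(0.1032) = 1.268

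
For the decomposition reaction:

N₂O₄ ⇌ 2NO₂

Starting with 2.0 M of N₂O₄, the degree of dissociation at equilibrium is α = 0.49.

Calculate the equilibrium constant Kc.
K_c = 3.7663

x = α·[A]₀ = 0.49 × 2.0 = 0.98 M dissociated.
At eq: [N₂O₄] = 2.0 − 0.98 = 1.02 M; [NO₂] = 2x = 1.96 M.
Kc = [NO₂]²/[N₂O₄] = (1.96)²/1.02 = 3.766.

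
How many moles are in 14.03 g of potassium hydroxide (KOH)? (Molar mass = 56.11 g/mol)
Moles = 14.03 g ÷ 56.11 g/mol = 0.25 mol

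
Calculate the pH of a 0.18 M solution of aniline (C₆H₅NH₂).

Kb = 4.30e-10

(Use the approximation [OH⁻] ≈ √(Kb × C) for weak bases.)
pH = 8.94

[OH⁻] = √(Kb × C) = √(4.30e-10 × 0.18) = 8.7977e-06. pOH = 5.06, pH = 14 - pOH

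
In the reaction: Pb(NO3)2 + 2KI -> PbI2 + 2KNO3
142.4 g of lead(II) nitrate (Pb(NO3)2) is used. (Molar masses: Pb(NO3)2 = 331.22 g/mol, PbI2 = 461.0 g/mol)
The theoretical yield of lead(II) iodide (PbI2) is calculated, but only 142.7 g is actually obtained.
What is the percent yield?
Moles of Pb(NO3)2 = 142.4 g ÷ 331.22 g/mol = 0.429926 mol
Mole ratio: 1 mol PbI2 / 1 mol Pb(NO3)2
Moles of PbI2 = 0.429926 × (1/1) = 0.429926 mol
Theoretical yield = 0.429926 mol × 461.0 g/mol = 198.2 g
Actual yield = 142.7 g
Percent yield = (142.7 / 198.2) × 100% = 72.0%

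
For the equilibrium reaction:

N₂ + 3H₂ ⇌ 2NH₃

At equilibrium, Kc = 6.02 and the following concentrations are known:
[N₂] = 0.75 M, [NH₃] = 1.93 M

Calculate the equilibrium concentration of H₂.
[H₂] = 0.9379 M

Kc = ([NH₃]^2) / ([N₂] × [H₂]^3) = 6.02
[H₂]^3 = (product terms)/(Kc · other reactant terms) = 3.7249 / (6.02 · 0.75) = 0.82501
[H₂] = (0.82501)^(1/3) = 0.9379 M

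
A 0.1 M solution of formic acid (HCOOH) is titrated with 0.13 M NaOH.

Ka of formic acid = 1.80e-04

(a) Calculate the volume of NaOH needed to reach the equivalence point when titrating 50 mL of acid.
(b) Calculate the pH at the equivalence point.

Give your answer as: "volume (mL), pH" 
V = 38.5 mL, pH = 8.25

(a) At equivalence: moles acid = moles base.
moles acid = 0.1 × 0.05 = 0.005 mol; V_NaOH = 0.005/0.13 = 0.03846 L = 38.5 mL.
(b) At equivalence, all acid → conjugate base A⁻ at [A⁻] = 0.005/0.08846 = 0.05652 M.
Kb = Kw/Ka = 1.0e-14/1.80e-04 = 5.556e-11; [OH⁻] = √(Kb·[A⁻]) = 1.772e-06; pOH = 5.75; pH = 14 − pOH = 8.25.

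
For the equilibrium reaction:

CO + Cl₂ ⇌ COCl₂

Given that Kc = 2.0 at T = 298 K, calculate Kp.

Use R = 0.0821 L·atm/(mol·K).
K_p = 0.0817

Δn = (moles gaseous products) − (moles gaseous reactants) = -1
T = 298 K; RT = 0.0821 × 298 = 24.4658
Kp = Kc·(RT)^Δn = 2.0 × (24.4658)^-1 = 2.0 × 0.0408734 = 0.0817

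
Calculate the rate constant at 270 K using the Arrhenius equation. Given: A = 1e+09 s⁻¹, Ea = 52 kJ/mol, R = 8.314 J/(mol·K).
8.70e-02 s⁻¹

k = A·exp(-Ea/(R·T)) = 1e+09·exp(-52000/(8.314·270)) = 1e+09·exp(-23.1649) = 1e+09·8.7023e-11 = 8.70e-02 s⁻¹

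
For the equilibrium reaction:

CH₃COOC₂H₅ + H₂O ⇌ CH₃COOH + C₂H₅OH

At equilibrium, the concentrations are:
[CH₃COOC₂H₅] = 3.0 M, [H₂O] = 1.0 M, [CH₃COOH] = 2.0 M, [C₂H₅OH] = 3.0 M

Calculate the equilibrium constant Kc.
K_c = 2.0000

Kc = ([CH₃COOH] × [C₂H₅OH]) / ([CH₃COOC₂H₅] × [H₂O])
   = ((2.0)·(3.0)) / ((3.0)·(1.0))
   = 6 / 3 = 2.0000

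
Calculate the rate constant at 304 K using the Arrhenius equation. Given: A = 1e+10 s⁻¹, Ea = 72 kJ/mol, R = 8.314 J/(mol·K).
4.25e-03 s⁻¹

k = A·exp(-Ea/(R·T)) = 1e+10·exp(-72000/(8.314·304)) = 1e+10·exp(-28.4871) = 1e+10·4.2481e-13 = 4.25e-03 s⁻¹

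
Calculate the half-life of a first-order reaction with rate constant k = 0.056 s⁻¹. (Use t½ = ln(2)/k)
12.38 s

t½ = ln(2)/k = 0.6931/0.056 = 12.38 s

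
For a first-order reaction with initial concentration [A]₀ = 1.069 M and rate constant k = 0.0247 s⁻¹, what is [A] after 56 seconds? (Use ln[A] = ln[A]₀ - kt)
0.2681 M

ln[A] = ln[A]₀ - k·t = ln(1.069) - (0.0247)·(56) = 0.0667 - 1.3832 = -1.3165
[A] = e^(-1.3165) = 0.2681 M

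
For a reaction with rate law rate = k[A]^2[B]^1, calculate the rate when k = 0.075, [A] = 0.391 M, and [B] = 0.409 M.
0.00469 M/s

rate = k·[A]^2·[B]^1 = 0.075·(0.391)^2·(0.409)^1 = 0.075·0.152881·0.409 = 0.00469 M/s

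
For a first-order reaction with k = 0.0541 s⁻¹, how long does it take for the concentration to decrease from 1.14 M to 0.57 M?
12.81 s

From ln[A] = ln[A]₀ - k·t: t = ln([A]₀/[A])/k = ln(1.14/0.57)/0.0541 = ln(2.0000)/0.0541 = 0.6931/0.0541 = 12.81 s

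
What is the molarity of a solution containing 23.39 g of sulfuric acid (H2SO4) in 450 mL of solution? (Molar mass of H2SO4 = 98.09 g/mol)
Moles of H2SO4 = 23.39 g ÷ 98.09 g/mol = 0.238454 mol
Volume = 450 mL = 0.45 L
Molarity = 0.238454 mol ÷ 0.45 L = 0.5299 M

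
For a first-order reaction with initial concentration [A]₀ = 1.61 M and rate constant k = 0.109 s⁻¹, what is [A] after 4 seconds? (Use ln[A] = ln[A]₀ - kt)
1.0411 M

ln[A] = ln[A]₀ - k·t = ln(1.61) - (0.109)·(4) = 0.4762 - 0.4360 = 0.0402
[A] = e^(0.0402) = 1.0411 M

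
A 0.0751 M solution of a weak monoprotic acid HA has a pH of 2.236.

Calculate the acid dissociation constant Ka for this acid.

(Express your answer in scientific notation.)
K_a = 4.87e-04

[H⁺] = 10^(−pH) = 10^(−2.236) = 5.808e-03 M. For HA ⇌ H⁺ + A⁻, Ka = x²/(C − x) = (5.808e-03)²/(0.0751 − 5.808e-03) = 4.87e-04.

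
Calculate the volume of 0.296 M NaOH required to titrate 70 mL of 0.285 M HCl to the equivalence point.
V_{base} = 67.4 mL

At equivalence: moles acid = moles base.
moles HCl = 0.285 M × 0.07 L = 0.01995 mol
V_NaOH = 0.01995 mol ÷ 0.296 M = 0.0674 L = 67.4 mL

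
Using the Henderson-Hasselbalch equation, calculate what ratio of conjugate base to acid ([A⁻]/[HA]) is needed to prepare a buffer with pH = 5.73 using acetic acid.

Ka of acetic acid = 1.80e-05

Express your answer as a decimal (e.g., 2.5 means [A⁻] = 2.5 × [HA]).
[A⁻]/[HA] = 9.667

pKa = −log(1.80e-05) = 4.7447. pH = pKa + log([A⁻]/[HA]). 5.73 = 4.7447 + log(ratio). log(ratio) = 5.73 − 4.7447 = 0.9853. ratio = 10^(0.9853) = 9.667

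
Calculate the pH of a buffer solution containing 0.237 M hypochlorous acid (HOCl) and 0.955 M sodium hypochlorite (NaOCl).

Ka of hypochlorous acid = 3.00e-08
pH = 8.13

pKa = -log(3.00e-08) = 7.52. pH = pKa + log([A⁻]/[HA]) = 7.52 + log(0.955/0.237)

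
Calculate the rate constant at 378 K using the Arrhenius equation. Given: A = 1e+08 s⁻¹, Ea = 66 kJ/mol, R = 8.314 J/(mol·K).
7.57e-02 s⁻¹

k = A·exp(-Ea/(R·T)) = 1e+08·exp(-66000/(8.314·378)) = 1e+08·exp(-21.0011) = 1e+08·7.5742e-10 = 7.57e-02 s⁻¹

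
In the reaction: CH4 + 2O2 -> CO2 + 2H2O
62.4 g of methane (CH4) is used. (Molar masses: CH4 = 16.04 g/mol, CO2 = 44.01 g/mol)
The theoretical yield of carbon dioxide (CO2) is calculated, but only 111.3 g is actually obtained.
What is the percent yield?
Moles of CH4 = 62.4 g ÷ 16.04 g/mol = 3.89027 mol
Mole ratio: 1 mol CO2 / 1 mol CH4
Moles of CO2 = 3.89027 × (1/1) = 3.89027 mol
Theoretical yield = 3.89027 mol × 44.01 g/mol = 171.21 g
Actual yield = 111.3 g
Percent yield = (111.3 / 171.21) × 100% = 65.0%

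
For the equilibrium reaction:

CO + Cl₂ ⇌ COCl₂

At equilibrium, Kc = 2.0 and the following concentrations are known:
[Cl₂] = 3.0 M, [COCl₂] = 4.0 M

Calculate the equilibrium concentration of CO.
[CO] = 0.6667 M

Kc = ([COCl₂]) / ([CO] × [Cl₂]) = 2.0
[CO]^1 = (product terms)/(Kc · other reactant terms) = 4 / (2.0 · 3) = 0.66667
[CO] = 0.6667 M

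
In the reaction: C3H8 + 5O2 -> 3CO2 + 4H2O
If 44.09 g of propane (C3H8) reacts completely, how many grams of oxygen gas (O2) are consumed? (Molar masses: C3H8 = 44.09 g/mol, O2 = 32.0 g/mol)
Moles of C3H8 = 44.09 g ÷ 44.09 g/mol = 1 mol
Mole ratio: 5 mol O2 / 1 mol C3H8
Moles of O2 = 1 × (5/1) = 5 mol
Mass of O2 = 5 mol × 32.0 g/mol = 160 g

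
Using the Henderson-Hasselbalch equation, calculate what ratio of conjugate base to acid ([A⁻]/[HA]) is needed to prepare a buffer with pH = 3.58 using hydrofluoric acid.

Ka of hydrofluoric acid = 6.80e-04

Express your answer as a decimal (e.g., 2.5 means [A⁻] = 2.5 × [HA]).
[A⁻]/[HA] = 2.585

pKa = −log(6.80e-04) = 3.1675. pH = pKa + log([A⁻]/[HA]). 3.58 = 3.1675 + log(ratio). log(ratio) = 3.58 − 3.1675 = 0.4125. ratio = 10^(0.4125) = 2.585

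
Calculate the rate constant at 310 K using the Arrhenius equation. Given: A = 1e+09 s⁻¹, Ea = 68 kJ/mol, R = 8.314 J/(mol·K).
3.48e-03 s⁻¹

k = A·exp(-Ea/(R·T)) = 1e+09·exp(-68000/(8.314·310)) = 1e+09·exp(-26.3838) = 1e+09·3.4807e-12 = 3.48e-03 s⁻¹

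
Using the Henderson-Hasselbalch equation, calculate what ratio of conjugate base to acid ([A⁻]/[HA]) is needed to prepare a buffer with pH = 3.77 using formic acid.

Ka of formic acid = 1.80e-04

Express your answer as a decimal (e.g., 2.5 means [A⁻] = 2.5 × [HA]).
[A⁻]/[HA] = 1.060

pKa = −log(1.80e-04) = 3.7447. pH = pKa + log([A⁻]/[HA]). 3.77 = 3.7447 + log(ratio). log(ratio) = 3.77 − 3.7447 = 0.0253. ratio = 10^(0.0253) = 1.060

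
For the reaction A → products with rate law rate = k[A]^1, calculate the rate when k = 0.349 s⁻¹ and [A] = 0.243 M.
0.08481 M/s

rate = k·[A]^1 = 0.349·(0.243)^1 = 0.349·0.243 = 0.08481 M/s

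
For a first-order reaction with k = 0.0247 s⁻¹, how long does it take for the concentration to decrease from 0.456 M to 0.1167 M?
55.18 s

From ln[A] = ln[A]₀ - k·t: t = ln([A]₀/[A])/k = ln(0.456/0.1167)/0.0247 = ln(3.9075)/0.0247 = 1.3629/0.0247 = 55.18 s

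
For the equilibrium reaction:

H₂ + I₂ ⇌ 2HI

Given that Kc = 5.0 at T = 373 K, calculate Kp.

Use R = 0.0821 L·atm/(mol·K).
K_p = 5.0000

Δn = (moles gaseous products) − (moles gaseous reactants) = 0
T = 373 K; RT = 0.0821 × 373 = 30.6233
Kp = Kc·(RT)^Δn = 5.0 × (30.6233)^0 = 5.0 × 1 = 5.0000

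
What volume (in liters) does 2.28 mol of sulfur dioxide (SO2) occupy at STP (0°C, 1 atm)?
At STP, 1 mol of gas occupies 22.4 L
Volume = 2.28 mol × 22.4 L/mol = 51.07 L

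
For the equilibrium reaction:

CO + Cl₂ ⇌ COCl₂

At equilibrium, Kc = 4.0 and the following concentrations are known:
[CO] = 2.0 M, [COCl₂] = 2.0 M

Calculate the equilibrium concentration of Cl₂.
[Cl₂] = 0.2500 M

Kc = ([COCl₂]) / ([CO] × [Cl₂]) = 4.0
[Cl₂]^1 = (product terms)/(Kc · other reactant terms) = 2 / (4.0 · 2) = 0.25
[Cl₂] = 0.2500 M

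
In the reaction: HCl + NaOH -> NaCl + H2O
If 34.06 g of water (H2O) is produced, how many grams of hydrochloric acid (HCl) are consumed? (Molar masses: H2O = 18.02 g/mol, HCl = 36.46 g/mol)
Moles of H2O = 34.06 g ÷ 18.02 g/mol = 1.89012 mol
Mole ratio: 1 mol HCl / 1 mol H2O
Moles of HCl = 1.89012 × (1/1) = 1.89012 mol
Mass of HCl = 1.89012 mol × 36.46 g/mol = 68.91 g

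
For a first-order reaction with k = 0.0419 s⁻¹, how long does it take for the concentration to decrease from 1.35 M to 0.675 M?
16.54 s

From ln[A] = ln[A]₀ - k·t: t = ln([A]₀/[A])/k = ln(1.35/0.675)/0.0419 = ln(2.0000)/0.0419 = 0.6931/0.0419 = 16.54 s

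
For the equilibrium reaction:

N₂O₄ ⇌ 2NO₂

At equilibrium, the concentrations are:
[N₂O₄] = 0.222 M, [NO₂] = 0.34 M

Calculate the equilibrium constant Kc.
K_c = 0.5207

Kc = ([NO₂]^2) / ([N₂O₄])
   = ((0.34)^2) / ((0.222))
   = 0.1156 / 0.222 = 0.5207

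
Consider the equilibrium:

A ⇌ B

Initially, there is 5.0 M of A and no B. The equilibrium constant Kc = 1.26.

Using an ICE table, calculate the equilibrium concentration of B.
[B] = 2.788 M

ICE: [A] = 5.0 − x, [B] = x.
Kc = x/(5.0 − x) = 1.26 ⇒ x = 1.26·5.0/(1 + 1.26) = 6.3/2.26 = 2.788.
[B] = x = 2.788 M.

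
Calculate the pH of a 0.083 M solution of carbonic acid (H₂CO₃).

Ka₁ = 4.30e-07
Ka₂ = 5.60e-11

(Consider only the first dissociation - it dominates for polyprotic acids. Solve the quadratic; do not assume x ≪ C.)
pH = 3.72

x² + Ka₁·x − Ka₁·C = 0 with Ka₁ = 4.30e-07, C = 0.083.
x = (−Ka₁ + √(Ka₁² + 4·Ka₁·C))/2 = 1.8870e-04 M, so pH = 3.72.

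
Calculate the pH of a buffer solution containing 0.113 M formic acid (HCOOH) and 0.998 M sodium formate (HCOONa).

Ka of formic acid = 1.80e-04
pH = 4.69

pKa = -log(1.80e-04) = 3.74. pH = pKa + log([A⁻]/[HA]) = 3.74 + log(0.998/0.113)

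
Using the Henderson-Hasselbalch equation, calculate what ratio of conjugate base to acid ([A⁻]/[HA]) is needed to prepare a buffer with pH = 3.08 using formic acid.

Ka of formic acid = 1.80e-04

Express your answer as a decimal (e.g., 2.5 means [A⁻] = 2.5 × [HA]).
[A⁻]/[HA] = 0.216

pKa = −log(1.80e-04) = 3.7447. pH = pKa + log([A⁻]/[HA]). 3.08 = 3.7447 + log(ratio). log(ratio) = 3.08 − 3.7447 = -0.6647. ratio = 10^(-0.6647) = 0.216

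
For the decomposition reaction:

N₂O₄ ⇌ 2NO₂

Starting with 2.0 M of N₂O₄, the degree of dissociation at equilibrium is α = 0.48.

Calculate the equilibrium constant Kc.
K_c = 3.5446

x = α·[A]₀ = 0.48 × 2.0 = 0.96 M dissociated.
At eq: [N₂O₄] = 2.0 − 0.96 = 1.04 M; [NO₂] = 2x = 1.92 M.
Kc = [NO₂]²/[N₂O₄] = (1.92)²/1.04 = 3.545.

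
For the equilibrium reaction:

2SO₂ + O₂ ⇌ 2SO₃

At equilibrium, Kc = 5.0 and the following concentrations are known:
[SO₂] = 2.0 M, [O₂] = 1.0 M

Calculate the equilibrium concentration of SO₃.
[SO₃] = 4.4721 M

Kc = ([SO₃]^2) / ([SO₂]^2 × [O₂]) = 5.0
[SO₃]^2 = Kc · (reactant terms)/(other product terms) = 5.0 · 4 / 1 = 20
[SO₃] = (20)^(1/2) = 4.4721 M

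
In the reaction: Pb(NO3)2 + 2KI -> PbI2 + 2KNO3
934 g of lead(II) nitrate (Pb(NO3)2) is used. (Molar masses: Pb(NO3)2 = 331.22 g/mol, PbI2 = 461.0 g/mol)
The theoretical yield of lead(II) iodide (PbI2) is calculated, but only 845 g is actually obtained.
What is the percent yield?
Moles of Pb(NO3)2 = 934 g ÷ 331.22 g/mol = 2.81988 mol
Mole ratio: 1 mol PbI2 / 1 mol Pb(NO3)2
Moles of PbI2 = 2.81988 × (1/1) = 2.81988 mol
Theoretical yield = 2.81988 mol × 461.0 g/mol = 1300 g
Actual yield = 845 g
Percent yield = (845 / 1300) × 100% = 65.0%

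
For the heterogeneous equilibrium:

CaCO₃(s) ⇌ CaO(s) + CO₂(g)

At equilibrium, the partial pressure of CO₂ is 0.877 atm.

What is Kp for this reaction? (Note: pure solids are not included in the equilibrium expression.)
K_p = 0.877

Solids (CaCO₃, CaO) have activity 1 and are excluded.
Kp = P(CO₂) = 0.877.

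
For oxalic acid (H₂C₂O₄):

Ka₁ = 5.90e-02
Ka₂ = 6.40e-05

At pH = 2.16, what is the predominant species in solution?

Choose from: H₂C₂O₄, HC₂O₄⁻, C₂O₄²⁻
HC₂O₄⁻

pKa1 = 1.23, pKa2 = 4.19. Each pKa is the crossover between adjacent species; pH = 2.16 lies in the region where HC₂O₄⁻ predominates.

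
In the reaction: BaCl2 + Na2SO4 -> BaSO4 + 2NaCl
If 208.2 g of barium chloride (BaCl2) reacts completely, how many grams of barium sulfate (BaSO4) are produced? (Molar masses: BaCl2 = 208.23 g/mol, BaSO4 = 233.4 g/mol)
Moles of BaCl2 = 208.2 g ÷ 208.23 g/mol = 0.999856 mol
Mole ratio: 1 mol BaSO4 / 1 mol BaCl2
Moles of BaSO4 = 0.999856 × (1/1) = 0.999856 mol
Mass of BaSO4 = 0.999856 mol × 233.4 g/mol = 233.4 g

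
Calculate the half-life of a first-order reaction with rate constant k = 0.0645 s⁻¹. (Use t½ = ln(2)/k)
10.75 s

t½ = ln(2)/k = 0.6931/0.0645 = 10.75 s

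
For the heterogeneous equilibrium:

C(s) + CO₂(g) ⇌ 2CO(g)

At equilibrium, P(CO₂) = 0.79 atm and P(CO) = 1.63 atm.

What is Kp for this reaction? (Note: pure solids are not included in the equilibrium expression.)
K_p = 3.363

Solid C is excluded.
Kp = P(CO)²/P(CO₂) = (1.63)²/0.79 = 2.657/0.79 = 3.363.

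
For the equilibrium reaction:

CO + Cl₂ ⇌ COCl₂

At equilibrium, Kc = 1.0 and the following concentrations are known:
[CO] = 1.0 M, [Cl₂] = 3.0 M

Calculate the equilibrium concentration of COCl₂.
[COCl₂] = 3.0000 M

Kc = ([COCl₂]) / ([CO] × [Cl₂]) = 1.0
[COCl₂]^1 = Kc · (reactant terms)/(other product terms) = 1.0 · 3 / 1 = 3
[COCl₂] = 3.0000 M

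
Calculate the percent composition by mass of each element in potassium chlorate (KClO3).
K: 31.91%, Cl: 28.93%, O: 39.17%

Molar mass of KClO3 = 122.55 g/mol
% K = (1 × 39.1) / 122.55 × 100% = 39.1 / 122.55 × 100% = 31.91%
% Cl = (1 × 35.45) / 122.55 × 100% = 35.45 / 122.55 × 100% = 28.93%
% O = (3 × 16.0) / 122.55 × 100% = 48 / 122.55 × 100% = 39.17%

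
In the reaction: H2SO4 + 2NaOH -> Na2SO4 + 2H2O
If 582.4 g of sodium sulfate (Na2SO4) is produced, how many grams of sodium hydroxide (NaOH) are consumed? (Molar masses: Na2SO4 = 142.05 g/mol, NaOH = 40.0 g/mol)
Moles of Na2SO4 = 582.4 g ÷ 142.05 g/mol = 4.09996 mol
Mole ratio: 2 mol NaOH / 1 mol Na2SO4
Moles of NaOH = 4.09996 × (2/1) = 8.19993 mol
Mass of NaOH = 8.19993 mol × 40.0 g/mol = 328 g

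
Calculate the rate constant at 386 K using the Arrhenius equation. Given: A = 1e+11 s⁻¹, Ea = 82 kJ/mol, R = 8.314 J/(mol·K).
8.00e-01 s⁻¹

k = A·exp(-Ea/(R·T)) = 1e+11·exp(-82000/(8.314·386)) = 1e+11·exp(-25.5515) = 1e+11·8.0006e-12 = 8.00e-01 s⁻¹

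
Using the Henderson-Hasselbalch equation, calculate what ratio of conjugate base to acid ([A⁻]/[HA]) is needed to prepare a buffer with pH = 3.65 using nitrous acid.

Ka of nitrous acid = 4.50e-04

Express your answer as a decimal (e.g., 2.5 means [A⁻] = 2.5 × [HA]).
[A⁻]/[HA] = 2.010

pKa = −log(4.50e-04) = 3.3468. pH = pKa + log([A⁻]/[HA]). 3.65 = 3.3468 + log(ratio). log(ratio) = 3.65 − 3.3468 = 0.3032. ratio = 10^(0.3032) = 2.010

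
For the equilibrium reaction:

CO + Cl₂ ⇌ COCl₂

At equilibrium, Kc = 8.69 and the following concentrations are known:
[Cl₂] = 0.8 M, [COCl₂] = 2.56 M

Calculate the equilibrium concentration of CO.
[CO] = 0.3682 M

Kc = ([COCl₂]) / ([CO] × [Cl₂]) = 8.69
[CO]^1 = (product terms)/(Kc · other reactant terms) = 2.56 / (8.69 · 0.8) = 0.36824
[CO] = 0.3682 M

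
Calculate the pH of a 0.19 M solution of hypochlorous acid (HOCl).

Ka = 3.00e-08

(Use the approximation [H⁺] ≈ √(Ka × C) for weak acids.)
pH = 4.12

[H⁺] = √(Ka × C) = √(3.00e-08 × 0.19) = 7.5498e-05. pH = -log(7.5498e-05)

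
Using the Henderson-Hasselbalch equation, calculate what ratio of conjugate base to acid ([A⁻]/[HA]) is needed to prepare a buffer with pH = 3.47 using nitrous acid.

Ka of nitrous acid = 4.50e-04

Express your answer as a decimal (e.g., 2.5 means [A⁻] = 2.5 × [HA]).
[A⁻]/[HA] = 1.328

pKa = −log(4.50e-04) = 3.3468. pH = pKa + log([A⁻]/[HA]). 3.47 = 3.3468 + log(ratio). log(ratio) = 3.47 − 3.3468 = 0.1232. ratio = 10^(0.1232) = 1.328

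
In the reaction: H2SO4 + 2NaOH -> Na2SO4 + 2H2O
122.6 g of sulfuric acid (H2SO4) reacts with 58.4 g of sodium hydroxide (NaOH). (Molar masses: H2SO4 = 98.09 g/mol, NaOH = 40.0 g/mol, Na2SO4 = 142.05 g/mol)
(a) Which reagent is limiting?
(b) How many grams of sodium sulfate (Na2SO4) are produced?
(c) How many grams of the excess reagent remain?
(a) NaOH, (b) 103.7 g, (c) 50.99 g

Moles of H2SO4 = 122.6 g ÷ 98.09 g/mol = 1.24987 mol
Moles of NaOH = 58.4 g ÷ 40.0 g/mol = 1.46 mol
Moles ÷ coefficient: H2SO4: 1.24987/1 = 1.25, NaOH: 1.46/2 = 0.73
(a) NaOH has the smaller value, so NaOH is the limiting reagent.
(b) Moles of Na2SO4 = 1.46 mol NaOH × (1/2) = 0.73 mol; mass = 0.73 mol × 142.05 g/mol = 103.7 g
(c) H2SO4 consumed = 1.46 × (1/2) = 0.73 mol; remaining = 1.24987 − 0.73 = 0.519873 mol; mass = 0.519873 mol × 98.09 g/mol = 50.99 g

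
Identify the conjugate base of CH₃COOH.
Conjugate base: CH₃COO⁻

Conjugate acid-base pairs differ by one H⁺. Ka × Kb = Kw for a conjugate pair.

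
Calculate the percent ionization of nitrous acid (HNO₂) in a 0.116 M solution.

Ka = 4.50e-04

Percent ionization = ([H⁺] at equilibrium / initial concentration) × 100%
Percent ionization = 6.04%

Let x = [H⁺]. Ka = x²/(C - x) ⇒ x² + (4.50e-04)x - (4.50e-04)(0.116) = 0. x = 7.0035e-03. Percent = (7.0035e-03/0.116) × 100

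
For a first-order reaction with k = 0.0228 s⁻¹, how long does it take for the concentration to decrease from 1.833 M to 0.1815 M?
101.42 s

From ln[A] = ln[A]₀ - k·t: t = ln([A]₀/[A])/k = ln(1.833/0.1815)/0.0228 = ln(10.0992)/0.0228 = 2.3125/0.0228 = 101.42 s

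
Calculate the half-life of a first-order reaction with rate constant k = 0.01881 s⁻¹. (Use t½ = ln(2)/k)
36.85 s

t½ = ln(2)/k = 0.6931/0.01881 = 36.85 s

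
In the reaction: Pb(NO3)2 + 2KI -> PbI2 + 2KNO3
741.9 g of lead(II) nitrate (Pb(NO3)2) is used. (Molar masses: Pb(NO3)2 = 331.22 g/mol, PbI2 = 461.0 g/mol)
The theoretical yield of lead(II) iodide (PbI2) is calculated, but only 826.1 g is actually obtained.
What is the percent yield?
Moles of Pb(NO3)2 = 741.9 g ÷ 331.22 g/mol = 2.2399 mol
Mole ratio: 1 mol PbI2 / 1 mol Pb(NO3)2
Moles of PbI2 = 2.2399 × (1/1) = 2.2399 mol
Theoretical yield = 2.2399 mol × 461.0 g/mol = 1032.6 g
Actual yield = 826.1 g
Percent yield = (826.1 / 1032.6) × 100% = 80.0%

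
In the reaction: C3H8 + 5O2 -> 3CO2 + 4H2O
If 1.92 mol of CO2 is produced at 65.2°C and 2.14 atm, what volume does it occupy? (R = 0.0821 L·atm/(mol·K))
T = 65.2°C + 273.15 = 338.35 K
V = nRT/P = (1.92 × 0.0821 × 338.35) / 2.14
V = 24.92 L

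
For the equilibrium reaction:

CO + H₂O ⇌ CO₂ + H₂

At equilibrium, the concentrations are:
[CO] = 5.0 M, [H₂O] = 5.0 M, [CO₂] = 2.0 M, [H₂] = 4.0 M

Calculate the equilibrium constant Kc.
K_c = 0.3200

Kc = ([CO₂] × [H₂]) / ([CO] × [H₂O])
   = ((2.0)·(4.0)) / ((5.0)·(5.0))
   = 8 / 25 = 0.3200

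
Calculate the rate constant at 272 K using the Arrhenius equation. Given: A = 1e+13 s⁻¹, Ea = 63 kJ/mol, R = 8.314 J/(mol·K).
7.96e+00 s⁻¹

k = A·exp(-Ea/(R·T)) = 1e+13·exp(-63000/(8.314·272)) = 1e+13·exp(-27.8587) = 1e+13·7.9634e-13 = 7.96e+00 s⁻¹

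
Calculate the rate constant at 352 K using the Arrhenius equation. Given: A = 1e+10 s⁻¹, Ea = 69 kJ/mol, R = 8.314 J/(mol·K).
5.76e-01 s⁻¹

k = A·exp(-Ea/(R·T)) = 1e+10·exp(-69000/(8.314·352)) = 1e+10·exp(-23.5774) = 1e+10·5.7604e-11 = 5.76e-01 s⁻¹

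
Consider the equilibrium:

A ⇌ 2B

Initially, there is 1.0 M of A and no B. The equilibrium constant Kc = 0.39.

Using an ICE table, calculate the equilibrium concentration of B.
[B] = 0.535 M

ICE: [A] = 1.0 − x, [B] = 2x.
Kc = (2x)²/(1.0 − x) = 0.39 ⇒ 4x² + 0.39x − 0.39 = 0.
x = (−0.39 + √(0.39² + 4·4·0.39))/(2·4) = (−0.39 + √6.3921)/8 = 0.26728.
[B] = 2x = 0.535 M.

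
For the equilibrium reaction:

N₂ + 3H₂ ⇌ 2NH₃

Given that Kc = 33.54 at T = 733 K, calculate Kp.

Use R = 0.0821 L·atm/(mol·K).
K_p = 0.0093

Δn = (moles gaseous products) − (moles gaseous reactants) = -2
T = 733 K; RT = 0.0821 × 733 = 60.1793
Kp = Kc·(RT)^Δn = 33.54 × (60.1793)^-2 = 33.54 × 0.000276125 = 0.0093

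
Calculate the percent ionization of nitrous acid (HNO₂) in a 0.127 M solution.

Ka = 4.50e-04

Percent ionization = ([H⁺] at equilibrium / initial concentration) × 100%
Percent ionization = 5.78%

Let x = [H⁺]. Ka = x²/(C - x) ⇒ x² + (4.50e-04)x - (4.50e-04)(0.127) = 0. x = 7.3381e-03. Percent = (7.3381e-03/0.127) × 100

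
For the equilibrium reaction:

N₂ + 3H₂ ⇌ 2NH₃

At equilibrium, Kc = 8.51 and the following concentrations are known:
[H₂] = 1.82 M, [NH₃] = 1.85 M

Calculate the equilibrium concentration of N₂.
[N₂] = 0.0667 M

Kc = ([NH₃]^2) / ([N₂] × [H₂]^3) = 8.51
[N₂]^1 = (product terms)/(Kc · other reactant terms) = 3.4225 / (8.51 · 6.0286) = 0.066711
[N₂] = 0.0667 M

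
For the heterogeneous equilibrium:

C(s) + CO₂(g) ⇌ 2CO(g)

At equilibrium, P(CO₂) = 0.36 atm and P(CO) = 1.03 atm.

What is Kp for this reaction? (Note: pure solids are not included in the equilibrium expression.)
K_p = 2.947

Solid C is excluded.
Kp = P(CO)²/P(CO₂) = (1.03)²/0.36 = 1.061/0.36 = 2.947.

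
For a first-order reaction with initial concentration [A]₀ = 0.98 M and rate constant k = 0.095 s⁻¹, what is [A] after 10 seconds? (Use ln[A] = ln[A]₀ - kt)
0.3790 M

ln[A] = ln[A]₀ - k·t = ln(0.98) - (0.095)·(10) = -0.0202 - 0.9500 = -0.9702
[A] = e^(-0.9702) = 0.3790 M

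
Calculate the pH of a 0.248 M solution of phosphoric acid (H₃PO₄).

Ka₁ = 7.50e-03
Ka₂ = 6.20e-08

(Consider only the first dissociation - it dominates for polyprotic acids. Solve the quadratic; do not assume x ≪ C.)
pH = 1.40

x² + Ka₁·x − Ka₁·C = 0 with Ka₁ = 7.50e-03, C = 0.248.
x = (−Ka₁ + √(Ka₁² + 4·Ka₁·C))/2 = 3.9540e-02 M, so pH = 1.40.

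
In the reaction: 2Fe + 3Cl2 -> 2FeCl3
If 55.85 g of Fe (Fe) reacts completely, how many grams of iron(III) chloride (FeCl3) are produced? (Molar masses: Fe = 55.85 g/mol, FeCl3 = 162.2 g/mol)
Moles of Fe = 55.85 g ÷ 55.85 g/mol = 1 mol
Mole ratio: 2 mol FeCl3 / 2 mol Fe
Moles of FeCl3 = 1 × (2/2) = 1 mol
Mass of FeCl3 = 1 mol × 162.2 g/mol = 162.2 g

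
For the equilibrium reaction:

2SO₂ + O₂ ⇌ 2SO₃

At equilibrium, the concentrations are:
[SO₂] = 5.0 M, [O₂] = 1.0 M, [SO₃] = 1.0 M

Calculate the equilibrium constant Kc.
K_c = 0.0400

Kc = ([SO₃]^2) / ([SO₂]^2 × [O₂])
   = ((1.0)^2) / ((5.0)^2·(1.0))
   = 1 / 25 = 0.0400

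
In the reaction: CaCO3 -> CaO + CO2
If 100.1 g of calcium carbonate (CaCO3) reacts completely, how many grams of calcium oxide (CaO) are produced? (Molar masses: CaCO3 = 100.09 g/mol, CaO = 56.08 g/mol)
Moles of CaCO3 = 100.1 g ÷ 100.09 g/mol = 1.0001 mol
Mole ratio: 1 mol CaO / 1 mol CaCO3
Moles of CaO = 1.0001 × (1/1) = 1.0001 mol
Mass of CaO = 1.0001 mol × 56.08 g/mol = 56.09 g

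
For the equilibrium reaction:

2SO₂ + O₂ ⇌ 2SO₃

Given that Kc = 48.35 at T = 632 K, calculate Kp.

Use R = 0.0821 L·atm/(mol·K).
K_p = 0.9318

Δn = (moles gaseous products) − (moles gaseous reactants) = -1
T = 632 K; RT = 0.0821 × 632 = 51.8872
Kp = Kc·(RT)^Δn = 48.35 × (51.8872)^-1 = 48.35 × 0.0192726 = 0.9318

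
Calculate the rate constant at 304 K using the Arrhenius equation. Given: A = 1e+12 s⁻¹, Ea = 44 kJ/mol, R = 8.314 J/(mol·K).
2.75e+04 s⁻¹

k = A·exp(-Ea/(R·T)) = 1e+12·exp(-44000/(8.314·304)) = 1e+12·exp(-17.4088) = 1e+12·2.7507e-08 = 2.75e+04 s⁻¹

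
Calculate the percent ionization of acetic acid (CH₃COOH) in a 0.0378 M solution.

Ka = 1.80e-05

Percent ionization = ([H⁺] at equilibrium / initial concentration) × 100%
Percent ionization = 2.16%

Let x = [H⁺]. Ka = x²/(C - x) ⇒ x² + (1.80e-05)x - (1.80e-05)(0.0378) = 0. x = 8.1591e-04. Percent = (8.1591e-04/0.0378) × 100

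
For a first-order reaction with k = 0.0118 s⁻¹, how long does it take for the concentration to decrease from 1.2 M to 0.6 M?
58.74 s

From ln[A] = ln[A]₀ - k·t: t = ln([A]₀/[A])/k = ln(1.2/0.6)/0.0118 = ln(2.0000)/0.0118 = 0.6931/0.0118 = 58.74 s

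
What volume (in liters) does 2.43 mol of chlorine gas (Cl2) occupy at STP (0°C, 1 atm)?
At STP, 1 mol of gas occupies 22.4 L
Volume = 2.43 mol × 22.4 L/mol = 54.43 L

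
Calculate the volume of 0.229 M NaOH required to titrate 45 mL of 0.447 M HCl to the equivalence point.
V_{base} = 87.8 mL

At equivalence: moles acid = moles base.
moles HCl = 0.447 M × 0.045 L = 0.020115 mol
V_NaOH = 0.020115 mol ÷ 0.229 M = 0.08784 L = 87.8 mL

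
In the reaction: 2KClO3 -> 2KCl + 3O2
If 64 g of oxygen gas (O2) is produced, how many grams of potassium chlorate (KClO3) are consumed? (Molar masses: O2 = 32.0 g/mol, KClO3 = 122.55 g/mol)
Moles of O2 = 64 g ÷ 32.0 g/mol = 2 mol
Mole ratio: 2 mol KClO3 / 3 mol O2
Moles of KClO3 = 2 × (2/3) = 1.33333 mol
Mass of KClO3 = 1.33333 mol × 122.55 g/mol = 163.4 g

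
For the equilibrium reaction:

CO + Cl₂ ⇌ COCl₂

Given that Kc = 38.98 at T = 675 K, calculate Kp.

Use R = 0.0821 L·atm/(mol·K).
K_p = 0.7034

Δn = (moles gaseous products) − (moles gaseous reactants) = -1
T = 675 K; RT = 0.0821 × 675 = 55.4175
Kp = Kc·(RT)^Δn = 38.98 × (55.4175)^-1 = 38.98 × 0.0180448 = 0.7034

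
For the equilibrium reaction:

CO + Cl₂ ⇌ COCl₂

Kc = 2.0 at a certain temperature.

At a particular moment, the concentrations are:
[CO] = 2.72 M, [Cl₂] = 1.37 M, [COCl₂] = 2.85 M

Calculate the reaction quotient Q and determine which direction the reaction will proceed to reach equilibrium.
Q = 0.765, Q < K, reaction proceeds forward (toward products)

Q = ([COCl₂]) / ([CO] × [Cl₂])
  = ((2.85)) / ((2.72)·(1.37)) = 2.85/3.7264 = 0.7648
Since Q = 0.7648 < Kc = 2.0, the reaction proceeds forward (toward products) to reach equilibrium.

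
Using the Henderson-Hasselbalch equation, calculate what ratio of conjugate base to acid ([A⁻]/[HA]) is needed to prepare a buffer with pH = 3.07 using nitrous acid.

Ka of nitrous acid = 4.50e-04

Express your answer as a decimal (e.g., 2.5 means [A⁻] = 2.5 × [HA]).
[A⁻]/[HA] = 0.529

pKa = −log(4.50e-04) = 3.3468. pH = pKa + log([A⁻]/[HA]). 3.07 = 3.3468 + log(ratio). log(ratio) = 3.07 − 3.3468 = -0.2768. ratio = 10^(-0.2768) = 0.529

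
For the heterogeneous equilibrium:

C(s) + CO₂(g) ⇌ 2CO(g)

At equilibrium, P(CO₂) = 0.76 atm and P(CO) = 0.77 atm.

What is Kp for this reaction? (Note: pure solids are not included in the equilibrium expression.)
K_p = 0.780

Solid C is excluded.
Kp = P(CO)²/P(CO₂) = (0.77)²/0.76 = 0.5929/0.76 = 0.780.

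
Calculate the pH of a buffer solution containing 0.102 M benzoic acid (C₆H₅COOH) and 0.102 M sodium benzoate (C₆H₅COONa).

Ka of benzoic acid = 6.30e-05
pH = 4.20

pKa = -log(6.30e-05) = 4.20. pH = pKa + log([A⁻]/[HA]) = 4.20 + log(0.102/0.102)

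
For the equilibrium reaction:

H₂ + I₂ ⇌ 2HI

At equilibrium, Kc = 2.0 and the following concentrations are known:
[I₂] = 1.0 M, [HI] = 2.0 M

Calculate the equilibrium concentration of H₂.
[H₂] = 2.0000 M

Kc = ([HI]^2) / ([H₂] × [I₂]) = 2.0
[H₂]^1 = (product terms)/(Kc · other reactant terms) = 4 / (2.0 · 1) = 2
[H₂] = 2.0000 M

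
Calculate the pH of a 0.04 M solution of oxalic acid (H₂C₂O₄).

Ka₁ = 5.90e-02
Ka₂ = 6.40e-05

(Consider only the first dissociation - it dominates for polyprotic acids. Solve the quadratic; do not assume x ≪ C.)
pH = 1.56

x² + Ka₁·x − Ka₁·C = 0 with Ka₁ = 5.90e-02, C = 0.04.
x = (−Ka₁ + √(Ka₁² + 4·Ka₁·C))/2 = 2.7335e-02 M, so pH = 1.56.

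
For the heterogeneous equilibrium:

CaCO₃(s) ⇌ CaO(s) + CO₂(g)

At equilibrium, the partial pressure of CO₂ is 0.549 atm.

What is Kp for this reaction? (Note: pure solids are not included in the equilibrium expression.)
K_p = 0.549

Solids (CaCO₃, CaO) have activity 1 and are excluded.
Kp = P(CO₂) = 0.549.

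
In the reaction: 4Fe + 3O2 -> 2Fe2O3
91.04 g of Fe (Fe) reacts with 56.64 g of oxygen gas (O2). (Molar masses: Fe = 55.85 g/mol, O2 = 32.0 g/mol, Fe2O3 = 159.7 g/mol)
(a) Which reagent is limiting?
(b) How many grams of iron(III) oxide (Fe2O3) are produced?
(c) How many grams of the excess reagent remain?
(a) Fe, (b) 130.2 g, (c) 17.52 g

Moles of Fe = 91.04 g ÷ 55.85 g/mol = 1.63008 mol
Moles of O2 = 56.64 g ÷ 32.0 g/mol = 1.77 mol
Moles ÷ coefficient: Fe: 1.63008/4 = 0.4075, O2: 1.77/3 = 0.59
(a) Fe has the smaller value, so Fe is the limiting reagent.
(b) Moles of Fe2O3 = 1.63008 mol Fe × (2/4) = 0.81504 mol; mass = 0.81504 mol × 159.7 g/mol = 130.2 g
(c) O2 consumed = 1.63008 × (3/4) = 1.22256 mol; remaining = 1.77 − 1.22256 = 0.54744 mol; mass = 0.54744 mol × 32.0 g/mol = 17.52 g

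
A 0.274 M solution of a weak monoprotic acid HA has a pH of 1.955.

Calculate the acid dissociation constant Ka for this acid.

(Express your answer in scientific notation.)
K_a = 4.68e-04

[H⁺] = 10^(−pH) = 10^(−1.955) = 1.109e-02 M. For HA ⇌ H⁺ + A⁻, Ka = x²/(C − x) = (1.109e-02)²/(0.274 − 1.109e-02) = 4.68e-04.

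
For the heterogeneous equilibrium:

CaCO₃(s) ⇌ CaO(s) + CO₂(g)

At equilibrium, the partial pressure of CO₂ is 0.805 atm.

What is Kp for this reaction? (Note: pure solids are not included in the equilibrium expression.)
K_p = 0.805

Solids (CaCO₃, CaO) have activity 1 and are excluded.
Kp = P(CO₂) = 0.805.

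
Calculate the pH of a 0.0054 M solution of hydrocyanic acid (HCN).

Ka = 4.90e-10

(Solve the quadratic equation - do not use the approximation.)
pH = 5.79

x² + Ka×x - Ka×C = 0. Using quadratic formula: [H⁺] = 1.6264e-06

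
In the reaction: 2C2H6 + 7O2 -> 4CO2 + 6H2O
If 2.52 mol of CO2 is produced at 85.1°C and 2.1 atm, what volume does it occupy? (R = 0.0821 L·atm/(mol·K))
T = 85.1°C + 273.15 = 358.25 K
V = nRT/P = (2.52 × 0.0821 × 358.25) / 2.1
V = 35.29 L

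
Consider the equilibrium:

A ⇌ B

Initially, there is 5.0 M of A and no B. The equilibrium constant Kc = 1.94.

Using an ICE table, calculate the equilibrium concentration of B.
[B] = 3.299 M

ICE: [A] = 5.0 − x, [B] = x.
Kc = x/(5.0 − x) = 1.94 ⇒ x = 1.94·5.0/(1 + 1.94) = 9.7/2.94 = 3.299.
[B] = x = 3.299 M.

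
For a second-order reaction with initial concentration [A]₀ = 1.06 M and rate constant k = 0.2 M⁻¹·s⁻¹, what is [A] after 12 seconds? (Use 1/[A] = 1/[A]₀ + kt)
0.2991 M

1/[A] = 1/[A]₀ + k·t = 1/1.06 + (0.2)·(12) = 0.9434 + 2.4000 = 3.3434
[A] = 1/3.3434 = 0.2991 M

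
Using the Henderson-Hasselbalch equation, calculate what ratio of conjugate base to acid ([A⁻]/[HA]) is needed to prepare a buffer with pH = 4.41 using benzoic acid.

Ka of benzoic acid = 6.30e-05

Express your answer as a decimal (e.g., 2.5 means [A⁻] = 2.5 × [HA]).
[A⁻]/[HA] = 1.619

pKa = −log(6.30e-05) = 4.2007. pH = pKa + log([A⁻]/[HA]). 4.41 = 4.2007 + log(ratio). log(ratio) = 4.41 − 4.2007 = 0.2093. ratio = 10^(0.2093) = 1.619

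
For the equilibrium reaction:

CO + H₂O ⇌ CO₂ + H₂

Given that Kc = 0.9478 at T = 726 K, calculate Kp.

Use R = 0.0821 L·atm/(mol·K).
K_p = 0.9478

Δn = (moles gaseous products) − (moles gaseous reactants) = 0
T = 726 K; RT = 0.0821 × 726 = 59.6046
Kp = Kc·(RT)^Δn = 0.9478 × (59.6046)^0 = 0.9478 × 1 = 0.9478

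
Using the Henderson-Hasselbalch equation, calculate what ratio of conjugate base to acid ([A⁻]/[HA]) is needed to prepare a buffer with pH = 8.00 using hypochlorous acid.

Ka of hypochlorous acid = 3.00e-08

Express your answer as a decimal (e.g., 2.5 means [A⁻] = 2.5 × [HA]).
[A⁻]/[HA] = 3.000

pKa = −log(3.00e-08) = 7.5229. pH = pKa + log([A⁻]/[HA]). 8.00 = 7.5229 + log(ratio). log(ratio) = 8.00 − 7.5229 = 0.4771. ratio = 10^(0.4771) = 3.000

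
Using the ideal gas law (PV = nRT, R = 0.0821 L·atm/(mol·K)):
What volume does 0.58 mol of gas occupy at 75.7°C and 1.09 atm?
T = 75.7°C + 273.15 = 348.85 K
V = nRT/P = (0.58 × 0.0821 × 348.85) / 1.09
V = 15.24 L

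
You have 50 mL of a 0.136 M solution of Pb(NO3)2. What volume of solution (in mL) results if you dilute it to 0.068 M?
Using M₁V₁ = M₂V₂:
0.136 × 50 = 0.068 × V₂
V₂ = (0.136 × 50) / 0.068 = 100 mL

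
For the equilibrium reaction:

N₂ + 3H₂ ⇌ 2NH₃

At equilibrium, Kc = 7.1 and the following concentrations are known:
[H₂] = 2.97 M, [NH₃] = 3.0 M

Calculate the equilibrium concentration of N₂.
[N₂] = 0.0484 M

Kc = ([NH₃]^2) / ([N₂] × [H₂]^3) = 7.1
[N₂]^1 = (product terms)/(Kc · other reactant terms) = 9 / (7.1 · 26.198) = 0.048385
[N₂] = 0.0484 M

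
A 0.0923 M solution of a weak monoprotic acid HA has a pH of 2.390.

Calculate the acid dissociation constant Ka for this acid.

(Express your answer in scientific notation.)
K_a = 1.88e-04

[H⁺] = 10^(−pH) = 10^(−2.390) = 4.074e-03 M. For HA ⇌ H⁺ + A⁻, Ka = x²/(C − x) = (4.074e-03)²/(0.0923 − 4.074e-03) = 1.88e-04.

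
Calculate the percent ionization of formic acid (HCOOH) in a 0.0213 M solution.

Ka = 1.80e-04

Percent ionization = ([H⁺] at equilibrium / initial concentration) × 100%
Percent ionization = 8.78%

Let x = [H⁺]. Ka = x²/(C - x) ⇒ x² + (1.80e-04)x - (1.80e-04)(0.0213) = 0. x = 1.8701e-03. Percent = (1.8701e-03/0.0213) × 100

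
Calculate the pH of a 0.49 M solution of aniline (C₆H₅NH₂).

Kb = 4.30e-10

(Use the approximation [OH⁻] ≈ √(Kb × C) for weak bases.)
pH = 9.16

[OH⁻] = √(Kb × C) = √(4.30e-10 × 0.49) = 1.4516e-05. pOH = 4.84, pH = 14 - pOH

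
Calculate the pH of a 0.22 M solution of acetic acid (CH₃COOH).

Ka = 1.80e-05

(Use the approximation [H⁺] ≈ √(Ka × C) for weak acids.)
pH = 2.70

[H⁺] = √(Ka × C) = √(1.80e-05 × 0.22) = 1.9900e-03. pH = -log(1.9900e-03)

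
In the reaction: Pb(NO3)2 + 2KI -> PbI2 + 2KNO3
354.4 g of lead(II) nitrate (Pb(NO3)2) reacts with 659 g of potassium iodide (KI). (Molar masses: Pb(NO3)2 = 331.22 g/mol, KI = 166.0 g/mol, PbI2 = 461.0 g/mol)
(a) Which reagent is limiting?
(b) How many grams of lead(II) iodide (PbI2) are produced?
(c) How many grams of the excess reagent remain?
(a) Pb(NO3)2, (b) 493.3 g, (c) 303.8 g

Moles of Pb(NO3)2 = 354.4 g ÷ 331.22 g/mol = 1.06998 mol
Moles of KI = 659 g ÷ 166.0 g/mol = 3.96988 mol
Moles ÷ coefficient: Pb(NO3)2: 1.06998/1 = 1.07, KI: 3.96988/2 = 1.985
(a) Pb(NO3)2 has the smaller value, so Pb(NO3)2 is the limiting reagent.
(b) Moles of PbI2 = 1.06998 mol Pb(NO3)2 × (1/1) = 1.06998 mol; mass = 1.06998 mol × 461.0 g/mol = 493.3 g
(c) KI consumed = 1.06998 × (2/1) = 2.13997 mol; remaining = 3.96988 − 2.13997 = 1.82991 mol; mass = 1.82991 mol × 166.0 g/mol = 303.8 g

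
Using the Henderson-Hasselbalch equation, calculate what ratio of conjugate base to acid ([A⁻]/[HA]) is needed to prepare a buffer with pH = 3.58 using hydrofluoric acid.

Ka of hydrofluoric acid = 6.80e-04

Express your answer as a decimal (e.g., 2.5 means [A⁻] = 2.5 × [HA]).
[A⁻]/[HA] = 2.585

pKa = −log(6.80e-04) = 3.1675. pH = pKa + log([A⁻]/[HA]). 3.58 = 3.1675 + log(ratio). log(ratio) = 3.58 − 3.1675 = 0.4125. ratio = 10^(0.4125) = 2.585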